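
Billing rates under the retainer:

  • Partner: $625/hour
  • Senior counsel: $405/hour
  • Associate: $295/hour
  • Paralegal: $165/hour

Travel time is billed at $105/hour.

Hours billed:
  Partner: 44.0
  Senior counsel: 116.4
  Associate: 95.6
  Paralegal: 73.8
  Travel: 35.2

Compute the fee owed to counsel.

Partner: 44.0 × $625 = $27,500.00
Senior counsel: 116.4 × $405 = $47,142.00
Associate: 95.6 × $295 = $28,202.00
Paralegal: 73.8 × $165 = $12,177.00
Subtotal: $27,500.00 + $47,142.00 + $28,202.00 + $12,177.00 = $115,021.00
Travel: 35.2 × $105 = $3,696.00
Total: $115,021.00 + $3,696.00 = $118,717.00

$118,717.00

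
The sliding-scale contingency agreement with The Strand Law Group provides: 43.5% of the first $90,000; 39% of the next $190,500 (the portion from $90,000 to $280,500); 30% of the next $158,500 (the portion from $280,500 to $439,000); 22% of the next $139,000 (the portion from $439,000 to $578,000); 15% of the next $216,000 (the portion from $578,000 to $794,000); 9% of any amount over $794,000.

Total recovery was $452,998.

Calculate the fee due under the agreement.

First $90,000 at 43.5% = $39,150.00
Next $190,500 at 39% = $74,295.00
Next $158,500 at 30% = $47,550.00
Remaining $13,998 at 22% = $3,079.56
Fee: $39,150.00 + $74,295.00 + $47,550.00 + $3,079.56 = $164,074.56

$164,074.56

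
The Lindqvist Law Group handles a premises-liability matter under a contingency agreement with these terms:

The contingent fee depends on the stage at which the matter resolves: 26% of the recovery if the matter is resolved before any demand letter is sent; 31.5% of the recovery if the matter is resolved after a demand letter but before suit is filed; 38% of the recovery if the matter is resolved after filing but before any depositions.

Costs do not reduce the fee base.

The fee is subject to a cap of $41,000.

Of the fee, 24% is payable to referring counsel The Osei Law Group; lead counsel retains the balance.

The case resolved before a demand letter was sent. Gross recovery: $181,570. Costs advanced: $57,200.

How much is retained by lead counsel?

$31,160.00

Fee base is the gross recovery, $181,570; costs are reimbursed separately.
The matter resolved before a demand letter was sent, so the 26% rate applies.
$181,570 × 26% = $47,208.20
$47,208.20 exceeds the $41,000 cap, so the fee is capped at $41,000.00.
Referral share: 24% of $41,000.00 = $9,840.00; lead counsel retains $41,000.00 − $9,840.00 = $31,160.00.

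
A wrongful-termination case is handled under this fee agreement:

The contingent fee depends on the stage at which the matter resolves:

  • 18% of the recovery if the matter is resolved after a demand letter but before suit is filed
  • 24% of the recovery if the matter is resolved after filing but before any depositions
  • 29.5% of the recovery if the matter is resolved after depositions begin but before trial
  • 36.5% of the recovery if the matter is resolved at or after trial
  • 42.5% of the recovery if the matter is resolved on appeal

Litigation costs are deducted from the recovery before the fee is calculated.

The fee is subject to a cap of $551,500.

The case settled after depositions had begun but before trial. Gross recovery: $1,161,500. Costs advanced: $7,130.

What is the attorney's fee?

$340,539.15

Fee base (net of costs): $1,161,500 − $7,130 = $1,154,370
The matter settled after depositions had begun but before trial, so the 29.5% rate applies.
$1,154,370 × 29.5% = $340,539.15
$340,539.15 is under the $551,500 cap.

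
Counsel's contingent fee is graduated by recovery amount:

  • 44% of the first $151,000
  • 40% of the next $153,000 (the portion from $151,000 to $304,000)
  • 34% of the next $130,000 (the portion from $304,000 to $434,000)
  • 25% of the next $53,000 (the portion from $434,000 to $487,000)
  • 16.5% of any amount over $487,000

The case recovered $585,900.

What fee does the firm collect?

First $151,000 at 44% = $66,440.00
Next $153,000 at 40% = $61,200.00
Next $130,000 at 34% = $44,200.00
Next $53,000 at 25% = $13,250.00
Remaining $98,900 at 16.5% = $16,318.50
Fee: $66,440.00 + $61,200.00 + $44,200.00 + $13,250.00 + $16,318.50 = $201,408.50

$201,408.50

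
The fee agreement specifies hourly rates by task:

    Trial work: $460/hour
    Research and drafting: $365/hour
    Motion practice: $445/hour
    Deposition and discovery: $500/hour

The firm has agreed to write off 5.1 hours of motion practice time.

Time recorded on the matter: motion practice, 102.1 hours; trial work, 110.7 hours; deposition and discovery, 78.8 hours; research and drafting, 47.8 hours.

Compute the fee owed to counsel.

$150,934.00

Trial work: 110.7 × $460 = $50,922.00
Research and drafting: 47.8 × $365 = $17,447.00
Motion practice: 102.1 × $445 = $45,434.50
Deposition and discovery: 78.8 × $500 = $39,400.00
Subtotal: $153,203.50
Write-off: 5.1 × $445 = $2,269.50
Total: $153,203.50 − $2,269.50 = $150,934.00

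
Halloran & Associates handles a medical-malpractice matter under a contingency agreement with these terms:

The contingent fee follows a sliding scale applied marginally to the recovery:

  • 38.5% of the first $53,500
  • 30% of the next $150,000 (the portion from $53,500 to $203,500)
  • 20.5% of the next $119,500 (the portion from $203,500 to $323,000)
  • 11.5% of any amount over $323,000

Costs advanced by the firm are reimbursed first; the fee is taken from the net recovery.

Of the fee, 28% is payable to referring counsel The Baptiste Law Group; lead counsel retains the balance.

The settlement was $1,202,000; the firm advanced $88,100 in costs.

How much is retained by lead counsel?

$130,354.92

Fee base (net of costs): $1,202,000 − $88,100 = $1,113,900
First $53,500 at 38.5% = $20,597.50
Next $150,000 at 30% = $45,000.00
Next $119,500 at 20.5% = $24,497.50
Remaining $790,900 at 11.5% = $90,953.50
Fee: $20,597.50 + $45,000.00 + $24,497.50 + $90,953.50 = $181,048.50
Referral share: 28% of $181,048.50 = $50,693.58; lead counsel retains $181,048.50 − $50,693.58 = $130,354.92.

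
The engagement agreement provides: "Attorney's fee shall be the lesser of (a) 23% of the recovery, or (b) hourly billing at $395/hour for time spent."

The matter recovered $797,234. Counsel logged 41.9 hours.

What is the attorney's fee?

(a) 23% of $797,234 = $183,363.82
(b) 41.9 × $395 = $16,550.50
The lesser is (b): $16,550.50.

$16,550.50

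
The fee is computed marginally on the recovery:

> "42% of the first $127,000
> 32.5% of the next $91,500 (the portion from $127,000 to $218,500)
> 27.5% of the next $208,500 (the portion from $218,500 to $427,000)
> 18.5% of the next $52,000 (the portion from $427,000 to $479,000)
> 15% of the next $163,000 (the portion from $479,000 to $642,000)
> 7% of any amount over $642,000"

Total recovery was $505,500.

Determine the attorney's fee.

$154,010.00

First $127,000 at 42% = $53,340.00
Next $91,500 at 32.5% = $29,737.50
Next $208,500 at 27.5% = $57,337.50
Next $52,000 at 18.5% = $9,620.00
Remaining $26,500 at 15% = $3,975.00
Fee: $53,340.00 + $29,737.50 + $57,337.50 + $9,620.00 + $3,975.00 = $154,010.00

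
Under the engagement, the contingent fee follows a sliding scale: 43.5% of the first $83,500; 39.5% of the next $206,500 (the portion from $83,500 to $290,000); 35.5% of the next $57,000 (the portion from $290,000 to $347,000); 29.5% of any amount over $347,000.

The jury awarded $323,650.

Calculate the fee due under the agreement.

First $83,500 at 43.5% = $36,322.50
Next $206,500 at 39.5% = $81,567.50
Remaining $33,650 at 35.5% = $11,945.75
Fee: $36,322.50 + $81,567.50 + $11,945.75 = $129,835.75

$129,835.75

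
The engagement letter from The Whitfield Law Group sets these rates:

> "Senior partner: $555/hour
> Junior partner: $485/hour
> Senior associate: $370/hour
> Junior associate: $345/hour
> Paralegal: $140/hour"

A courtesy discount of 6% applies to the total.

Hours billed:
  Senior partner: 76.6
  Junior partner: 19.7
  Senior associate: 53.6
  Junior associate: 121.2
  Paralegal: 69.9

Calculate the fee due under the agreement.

Senior partner: 76.6 × $555 = $42,513.00
Junior partner: 19.7 × $485 = $9,554.50
Senior associate: 53.6 × $370 = $19,832.00
Junior associate: 121.2 × $345 = $41,814.00
Paralegal: 69.9 × $140 = $9,786.00
Subtotal: $123,499.50
Less 6% discount: −$7,409.97
Total: $123,499.50 − $7,409.97 = $116,089.53

$116,089.53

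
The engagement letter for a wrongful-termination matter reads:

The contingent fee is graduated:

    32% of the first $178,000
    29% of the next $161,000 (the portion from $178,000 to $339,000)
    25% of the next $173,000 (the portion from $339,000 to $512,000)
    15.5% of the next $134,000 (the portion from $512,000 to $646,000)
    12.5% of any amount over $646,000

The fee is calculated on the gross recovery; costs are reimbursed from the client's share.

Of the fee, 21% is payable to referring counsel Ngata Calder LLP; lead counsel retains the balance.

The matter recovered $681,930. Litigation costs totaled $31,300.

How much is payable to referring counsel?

Fee base is the gross recovery, $681,930; costs are reimbursed separately.
First $178,000 at 32% = $56,960.00
Next $161,000 at 29% = $46,690.00
Next $173,000 at 25% = $43,250.00
Next $134,000 at 15.5% = $20,770.00
Remaining $35,930 at 12.5% = $4,491.25
Fee: $56,960.00 + $46,690.00 + $43,250.00 + $20,770.00 + $4,491.25 = $172,161.25
Referral share: 21% of $172,161.25 = $36,153.86; lead counsel retains $172,161.25 − $36,153.86 = $136,007.39.

$36,153.86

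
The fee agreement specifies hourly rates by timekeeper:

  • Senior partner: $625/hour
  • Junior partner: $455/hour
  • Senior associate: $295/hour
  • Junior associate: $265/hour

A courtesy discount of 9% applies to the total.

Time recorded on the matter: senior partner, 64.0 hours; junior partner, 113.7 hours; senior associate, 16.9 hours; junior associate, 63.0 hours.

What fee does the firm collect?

$103,206.74

Senior partner: 64.0 × $625 = $40,000.00
Junior partner: 113.7 × $455 = $51,733.50
Senior associate: 16.9 × $295 = $4,985.50
Junior associate: 63.0 × $265 = $16,695.00
Subtotal: $113,414.00
Less 9% discount: −$10,207.26
Total: $113,414.00 − $10,207.26 = $103,206.74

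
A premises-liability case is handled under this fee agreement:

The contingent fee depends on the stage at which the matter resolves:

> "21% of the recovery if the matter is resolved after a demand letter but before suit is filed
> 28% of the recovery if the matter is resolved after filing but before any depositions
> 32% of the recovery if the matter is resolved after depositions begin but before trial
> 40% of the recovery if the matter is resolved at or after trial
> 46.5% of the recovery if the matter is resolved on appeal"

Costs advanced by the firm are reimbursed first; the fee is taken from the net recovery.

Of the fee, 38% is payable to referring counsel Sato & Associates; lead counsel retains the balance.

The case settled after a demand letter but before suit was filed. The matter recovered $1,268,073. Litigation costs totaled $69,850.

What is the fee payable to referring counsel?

Fee base (net of costs): $1,268,073 − $69,850 = $1,198,223
The matter settled after a demand letter but before suit was filed, so the 21% rate applies.
$1,198,223 × 21% = $251,626.83
Referral share: 38% of $251,626.83 = $95,618.20; lead counsel retains $251,626.83 − $95,618.20 = $156,008.63.

$95,618.20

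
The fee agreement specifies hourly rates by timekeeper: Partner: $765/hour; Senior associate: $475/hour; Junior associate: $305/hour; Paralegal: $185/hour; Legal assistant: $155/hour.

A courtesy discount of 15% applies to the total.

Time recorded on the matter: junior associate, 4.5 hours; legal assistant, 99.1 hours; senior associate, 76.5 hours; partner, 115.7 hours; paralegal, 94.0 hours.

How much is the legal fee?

Partner: 115.7 × $765 = $88,510.50
Senior associate: 76.5 × $475 = $36,337.50
Junior associate: 4.5 × $305 = $1,372.50
Paralegal: 94.0 × $185 = $17,390.00
Legal assistant: 99.1 × $155 = $15,360.50
Subtotal: $158,971.00
Less 15% discount: −$23,845.65
Total: $158,971.00 − $23,845.65 = $135,125.35

$135,125.35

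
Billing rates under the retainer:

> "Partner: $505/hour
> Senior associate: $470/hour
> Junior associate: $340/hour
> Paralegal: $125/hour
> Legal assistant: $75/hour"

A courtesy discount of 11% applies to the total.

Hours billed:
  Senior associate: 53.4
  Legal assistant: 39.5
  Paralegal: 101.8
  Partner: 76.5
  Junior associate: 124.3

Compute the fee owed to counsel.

Partner: 76.5 × $505 = $38,632.50
Senior associate: 53.4 × $470 = $25,098.00
Junior associate: 124.3 × $340 = $42,262.00
Paralegal: 101.8 × $125 = $12,725.00
Legal assistant: 39.5 × $75 = $2,962.50
Subtotal: $121,680.00
Less 11% discount: −$13,384.80
Total: $121,680.00 − $13,384.80 = $108,295.20

$108,295.20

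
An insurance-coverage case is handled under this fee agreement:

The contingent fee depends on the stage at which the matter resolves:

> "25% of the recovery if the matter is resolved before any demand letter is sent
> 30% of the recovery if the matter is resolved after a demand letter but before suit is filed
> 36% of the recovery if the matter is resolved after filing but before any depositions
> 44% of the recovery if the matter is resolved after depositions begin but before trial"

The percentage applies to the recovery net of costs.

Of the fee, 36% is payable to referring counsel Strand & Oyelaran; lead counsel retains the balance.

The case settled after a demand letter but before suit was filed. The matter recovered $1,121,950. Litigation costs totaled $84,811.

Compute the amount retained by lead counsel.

Fee base (net of costs): $1,121,950 − $84,811 = $1,037,139
The matter settled after a demand letter but before suit was filed, so the 30% rate applies.
$1,037,139 × 30% = $311,141.70
Referral share: 36% of $311,141.70 = $112,011.01; lead counsel retains $311,141.70 − $112,011.01 = $199,130.69.

$199,130.69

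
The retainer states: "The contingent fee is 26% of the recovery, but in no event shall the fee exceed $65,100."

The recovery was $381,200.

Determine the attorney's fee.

26% of $381,200 = $99,112.00
That exceeds the $65,100 cap, so the fee is capped at $65,100.

$65,100.00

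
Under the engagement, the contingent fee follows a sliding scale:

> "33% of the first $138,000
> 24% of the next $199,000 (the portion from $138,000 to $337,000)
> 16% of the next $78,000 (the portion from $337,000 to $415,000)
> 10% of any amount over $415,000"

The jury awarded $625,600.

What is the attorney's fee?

First $138,000 at 33% = $45,540.00
Next $199,000 at 24% = $47,760.00
Next $78,000 at 16% = $12,480.00
Remaining $210,600 at 10% = $21,060.00
Fee: $45,540.00 + $47,760.00 + $12,480.00 + $21,060.00 = $126,840.00

$126,840.00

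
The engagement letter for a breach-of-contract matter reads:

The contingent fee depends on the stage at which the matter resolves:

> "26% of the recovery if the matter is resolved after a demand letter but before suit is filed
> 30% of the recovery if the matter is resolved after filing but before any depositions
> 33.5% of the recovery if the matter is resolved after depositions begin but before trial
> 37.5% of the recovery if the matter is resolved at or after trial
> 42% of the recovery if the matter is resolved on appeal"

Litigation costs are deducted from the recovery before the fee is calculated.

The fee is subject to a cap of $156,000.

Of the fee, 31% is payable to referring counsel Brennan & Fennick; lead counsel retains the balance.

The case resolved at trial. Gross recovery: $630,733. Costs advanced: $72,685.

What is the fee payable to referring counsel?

$48,360.00

Fee base (net of costs): $630,733 − $72,685 = $558,048
The matter resolved at trial, so the 37.5% rate applies.
$558,048 × 37.5% = $209,268.00
$209,268.00 exceeds the $156,000 cap, so the fee is capped at $156,000.00.
Referral share: 31% of $156,000.00 = $48,360.00; lead counsel retains $156,000.00 − $48,360.00 = $107,640.00.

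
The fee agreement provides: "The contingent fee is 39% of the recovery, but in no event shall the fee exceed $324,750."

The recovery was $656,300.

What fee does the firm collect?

$255,957.00

39% of $656,300 = $255,957.00
That is under the $324,750 cap.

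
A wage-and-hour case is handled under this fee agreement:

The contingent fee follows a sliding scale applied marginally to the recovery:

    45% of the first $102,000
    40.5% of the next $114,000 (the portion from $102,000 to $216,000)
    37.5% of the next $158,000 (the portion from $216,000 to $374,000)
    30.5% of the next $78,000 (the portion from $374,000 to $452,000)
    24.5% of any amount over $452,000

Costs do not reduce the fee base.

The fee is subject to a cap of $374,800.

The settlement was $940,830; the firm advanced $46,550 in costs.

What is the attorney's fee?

Fee base is the gross recovery, $940,830; costs are reimbursed separately.
First $102,000 at 45% = $45,900.00
Next $114,000 at 40.5% = $46,170.00
Next $158,000 at 37.5% = $59,250.00
Next $78,000 at 30.5% = $23,790.00
Remaining $488,830 at 24.5% = $119,763.35
Fee: $45,900.00 + $46,170.00 + $59,250.00 + $23,790.00 + $119,763.35 = $294,873.35
$294,873.35 is under the $374,800 cap.

$294,873.35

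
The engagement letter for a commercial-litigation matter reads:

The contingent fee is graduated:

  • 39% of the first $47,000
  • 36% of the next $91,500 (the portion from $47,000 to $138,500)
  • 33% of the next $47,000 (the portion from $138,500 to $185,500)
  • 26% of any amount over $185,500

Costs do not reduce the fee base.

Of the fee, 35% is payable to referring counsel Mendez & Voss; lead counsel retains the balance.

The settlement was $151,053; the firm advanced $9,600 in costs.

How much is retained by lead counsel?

Fee base is the gross recovery, $151,053; costs are reimbursed separately.
First $47,000 at 39% = $18,330.00
Next $91,500 at 36% = $32,940.00
Remaining $12,553 at 33% = $4,142.49
Fee: $18,330.00 + $32,940.00 + $4,142.49 = $55,412.49
Referral share: 35% of $55,412.49 = $19,394.37; lead counsel retains $55,412.49 − $19,394.37 = $36,018.12.

$36,018.12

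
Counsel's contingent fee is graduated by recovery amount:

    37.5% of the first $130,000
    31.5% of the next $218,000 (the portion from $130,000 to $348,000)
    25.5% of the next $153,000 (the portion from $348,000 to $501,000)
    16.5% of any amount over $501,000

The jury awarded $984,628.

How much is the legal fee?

First $130,000 at 37.5% = $48,750.00
Next $218,000 at 31.5% = $68,670.00
Next $153,000 at 25.5% = $39,015.00
Remaining $483,628 at 16.5% = $79,798.62
Fee: $48,750.00 + $68,670.00 + $39,015.00 + $79,798.62 = $236,233.62

$236,233.62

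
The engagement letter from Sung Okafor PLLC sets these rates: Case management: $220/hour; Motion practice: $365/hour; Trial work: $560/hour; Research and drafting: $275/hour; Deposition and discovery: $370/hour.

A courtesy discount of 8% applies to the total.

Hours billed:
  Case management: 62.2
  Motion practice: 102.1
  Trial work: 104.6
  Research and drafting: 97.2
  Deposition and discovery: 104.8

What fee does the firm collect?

Case management: 62.2 × $220 = $13,684.00
Motion practice: 102.1 × $365 = $37,266.50
Trial work: 104.6 × $560 = $58,576.00
Research and drafting: 97.2 × $275 = $26,730.00
Deposition and discovery: 104.8 × $370 = $38,776.00
Subtotal: $175,032.50
Less 8% discount: −$14,002.60
Total: $175,032.50 − $14,002.60 = $161,029.90

$161,029.90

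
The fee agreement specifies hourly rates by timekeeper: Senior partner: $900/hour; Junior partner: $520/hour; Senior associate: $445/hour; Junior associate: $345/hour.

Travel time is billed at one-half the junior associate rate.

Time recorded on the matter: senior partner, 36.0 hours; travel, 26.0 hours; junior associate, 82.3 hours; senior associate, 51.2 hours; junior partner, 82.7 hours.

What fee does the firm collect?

$131,066.50

Senior partner: 36.0 × $900 = $32,400.00
Junior partner: 82.7 × $520 = $43,004.00
Senior associate: 51.2 × $445 = $22,784.00
Junior associate: 82.3 × $345 = $28,393.50
Subtotal: $32,400.00 + $43,004.00 + $22,784.00 + $28,393.50 = $126,581.50
Travel: 26.0 × ($345 ÷ 2) = 26.0 × $172.50 = $4,485.00
Total: $126,581.50 + $4,485.00 = $131,066.50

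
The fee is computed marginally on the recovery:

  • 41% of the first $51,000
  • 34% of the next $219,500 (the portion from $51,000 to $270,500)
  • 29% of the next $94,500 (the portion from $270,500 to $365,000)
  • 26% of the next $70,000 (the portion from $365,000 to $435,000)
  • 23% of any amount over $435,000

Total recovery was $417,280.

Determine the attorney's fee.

First $51,000 at 41% = $20,910.00
Next $219,500 at 34% = $74,630.00
Next $94,500 at 29% = $27,405.00
Remaining $52,280 at 26% = $13,592.80
Fee: $20,910.00 + $74,630.00 + $27,405.00 + $13,592.80 = $136,537.80

$136,537.80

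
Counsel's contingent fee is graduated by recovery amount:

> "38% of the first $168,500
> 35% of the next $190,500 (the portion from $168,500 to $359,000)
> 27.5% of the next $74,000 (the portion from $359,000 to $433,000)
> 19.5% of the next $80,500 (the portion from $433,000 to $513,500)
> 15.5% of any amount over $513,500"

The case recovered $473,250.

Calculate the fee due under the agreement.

$158,903.75

First $168,500 at 38% = $64,030.00
Next $190,500 at 35% = $66,675.00
Next $74,000 at 27.5% = $20,350.00
Remaining $40,250 at 19.5% = $7,848.75
Fee: $64,030.00 + $66,675.00 + $20,350.00 + $7,848.75 = $158,903.75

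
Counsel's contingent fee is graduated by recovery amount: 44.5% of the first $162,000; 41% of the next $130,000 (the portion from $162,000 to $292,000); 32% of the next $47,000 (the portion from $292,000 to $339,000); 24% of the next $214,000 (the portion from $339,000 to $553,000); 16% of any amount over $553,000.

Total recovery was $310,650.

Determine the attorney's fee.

$131,358.00

First $162,000 at 44.5% = $72,090.00
Next $130,000 at 41% = $53,300.00
Remaining $18,650 at 32% = $5,968.00
Fee: $72,090.00 + $53,300.00 + $5,968.00 = $131,358.00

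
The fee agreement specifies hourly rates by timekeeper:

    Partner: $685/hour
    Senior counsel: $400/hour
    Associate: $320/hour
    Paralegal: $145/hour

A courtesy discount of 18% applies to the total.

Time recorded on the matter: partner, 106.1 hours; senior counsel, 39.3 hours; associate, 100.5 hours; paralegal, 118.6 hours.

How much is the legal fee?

Partner: 106.1 × $685 = $72,678.50
Senior counsel: 39.3 × $400 = $15,720.00
Associate: 100.5 × $320 = $32,160.00
Paralegal: 118.6 × $145 = $17,197.00
Subtotal: $137,755.50
Less 18% discount: −$24,795.99
Total: $137,755.50 − $24,795.99 = $112,959.51

$112,959.51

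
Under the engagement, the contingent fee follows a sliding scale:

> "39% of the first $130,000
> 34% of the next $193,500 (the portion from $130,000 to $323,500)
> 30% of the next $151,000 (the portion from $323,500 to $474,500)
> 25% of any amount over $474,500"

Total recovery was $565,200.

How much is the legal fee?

First $130,000 at 39% = $50,700.00
Next $193,500 at 34% = $65,790.00
Next $151,000 at 30% = $45,300.00
Remaining $90,700 at 25% = $22,675.00
Fee: $50,700.00 + $65,790.00 + $45,300.00 + $22,675.00 = $184,465.00

$184,465.00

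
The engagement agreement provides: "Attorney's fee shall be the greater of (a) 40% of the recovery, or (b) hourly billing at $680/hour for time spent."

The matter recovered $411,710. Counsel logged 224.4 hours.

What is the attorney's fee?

(a) 40% of $411,710 = $164,684.00
(b) 224.4 × $680 = $152,592.00
The greater is (a): $164,684.00.

$164,684.00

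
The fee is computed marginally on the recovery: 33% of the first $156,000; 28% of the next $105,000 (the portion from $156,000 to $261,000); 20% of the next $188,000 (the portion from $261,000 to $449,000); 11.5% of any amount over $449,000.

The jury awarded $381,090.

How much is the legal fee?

$104,898.00

First $156,000 at 33% = $51,480.00
Next $105,000 at 28% = $29,400.00
Remaining $120,090 at 20% = $24,018.00
Fee: $51,480.00 + $29,400.00 + $24,018.00 = $104,898.00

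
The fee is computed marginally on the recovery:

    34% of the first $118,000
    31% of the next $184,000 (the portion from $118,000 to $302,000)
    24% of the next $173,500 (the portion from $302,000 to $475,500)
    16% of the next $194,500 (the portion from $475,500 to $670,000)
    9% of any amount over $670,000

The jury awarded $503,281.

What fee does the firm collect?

First $118,000 at 34% = $40,120.00
Next $184,000 at 31% = $57,040.00
Next $173,500 at 24% = $41,640.00
Remaining $27,781 at 16% = $4,444.96
Fee: $40,120.00 + $57,040.00 + $41,640.00 + $4,444.96 = $143,244.96

$143,244.96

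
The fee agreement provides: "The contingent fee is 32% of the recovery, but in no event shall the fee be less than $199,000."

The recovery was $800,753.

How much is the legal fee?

32% of $800,753 = $256,240.96
That exceeds the $199,000 minimum.

$256,240.96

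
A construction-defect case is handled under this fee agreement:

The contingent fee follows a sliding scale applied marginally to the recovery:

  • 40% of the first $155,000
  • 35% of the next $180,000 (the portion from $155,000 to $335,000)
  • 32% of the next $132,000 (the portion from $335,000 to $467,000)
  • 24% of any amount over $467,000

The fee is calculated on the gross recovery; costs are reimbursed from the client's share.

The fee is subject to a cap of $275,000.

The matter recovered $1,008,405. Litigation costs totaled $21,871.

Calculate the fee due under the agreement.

$275,000.00

Fee base is the gross recovery, $1,008,405; costs are reimbursed separately.
First $155,000 at 40% = $62,000.00
Next $180,000 at 35% = $63,000.00
Next $132,000 at 32% = $42,240.00
Remaining $541,405 at 24% = $129,937.20
Fee: $62,000.00 + $63,000.00 + $42,240.00 + $129,937.20 = $297,177.20
$297,177.20 exceeds the $275,000 cap, so the fee is capped at $275,000.00.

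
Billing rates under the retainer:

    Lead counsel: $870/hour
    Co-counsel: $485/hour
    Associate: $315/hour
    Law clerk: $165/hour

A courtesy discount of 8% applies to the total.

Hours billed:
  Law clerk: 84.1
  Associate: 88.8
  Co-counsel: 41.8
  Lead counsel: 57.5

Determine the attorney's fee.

Lead counsel: 57.5 × $870 = $50,025.00
Co-counsel: 41.8 × $485 = $20,273.00
Associate: 88.8 × $315 = $27,972.00
Law clerk: 84.1 × $165 = $13,876.50
Subtotal: $112,146.50
Less 8% discount: −$8,971.72
Total: $112,146.50 − $8,971.72 = $103,174.78

$103,174.78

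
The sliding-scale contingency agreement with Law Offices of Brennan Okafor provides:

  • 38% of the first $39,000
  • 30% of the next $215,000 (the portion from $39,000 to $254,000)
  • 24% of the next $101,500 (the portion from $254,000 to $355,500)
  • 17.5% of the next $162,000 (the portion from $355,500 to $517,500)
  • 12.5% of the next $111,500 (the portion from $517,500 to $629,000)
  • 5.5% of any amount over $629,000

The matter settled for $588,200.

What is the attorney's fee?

First $39,000 at 38% = $14,820.00
Next $215,000 at 30% = $64,500.00
Next $101,500 at 24% = $24,360.00
Next $162,000 at 17.5% = $28,350.00
Remaining $70,700 at 12.5% = $8,837.50
Fee: $14,820.00 + $64,500.00 + $24,360.00 + $28,350.00 + $8,837.50 = $140,867.50

$140,867.50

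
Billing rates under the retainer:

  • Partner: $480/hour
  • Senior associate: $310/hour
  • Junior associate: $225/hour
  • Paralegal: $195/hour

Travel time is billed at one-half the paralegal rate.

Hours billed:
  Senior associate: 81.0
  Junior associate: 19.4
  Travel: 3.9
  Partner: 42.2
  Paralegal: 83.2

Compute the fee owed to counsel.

$66,335.25

Partner: 42.2 × $480 = $20,256.00
Senior associate: 81.0 × $310 = $25,110.00
Junior associate: 19.4 × $225 = $4,365.00
Paralegal: 83.2 × $195 = $16,224.00
Subtotal: $20,256.00 + $25,110.00 + $4,365.00 + $16,224.00 = $65,955.00
Travel: 3.9 × ($195 ÷ 2) = 3.9 × $97.50 = $380.25
Total: $65,955.00 + $380.25 = $66,335.25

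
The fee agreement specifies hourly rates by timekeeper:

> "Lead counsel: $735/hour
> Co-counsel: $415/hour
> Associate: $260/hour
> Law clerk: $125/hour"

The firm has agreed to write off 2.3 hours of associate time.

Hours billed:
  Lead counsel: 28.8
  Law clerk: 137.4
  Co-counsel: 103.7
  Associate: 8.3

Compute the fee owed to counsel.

$82,938.50

Lead counsel: 28.8 × $735 = $21,168.00
Co-counsel: 103.7 × $415 = $43,035.50
Associate: 8.3 × $260 = $2,158.00
Law clerk: 137.4 × $125 = $17,175.00
Subtotal: $83,536.50
Write-off: 2.3 × $260 = $598.00
Total: $83,536.50 − $598.00 = $82,938.50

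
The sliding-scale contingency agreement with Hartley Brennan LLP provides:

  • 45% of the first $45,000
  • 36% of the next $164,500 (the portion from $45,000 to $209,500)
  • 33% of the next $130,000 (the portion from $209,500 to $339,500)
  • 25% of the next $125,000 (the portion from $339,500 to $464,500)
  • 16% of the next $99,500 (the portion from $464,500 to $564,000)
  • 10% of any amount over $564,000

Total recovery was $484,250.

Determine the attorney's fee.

First $45,000 at 45% = $20,250.00
Next $164,500 at 36% = $59,220.00
Next $130,000 at 33% = $42,900.00
Next $125,000 at 25% = $31,250.00
Remaining $19,750 at 16% = $3,160.00
Fee: $20,250.00 + $59,220.00 + $42,900.00 + $31,250.00 + $3,160.00 = $156,780.00

$156,780.00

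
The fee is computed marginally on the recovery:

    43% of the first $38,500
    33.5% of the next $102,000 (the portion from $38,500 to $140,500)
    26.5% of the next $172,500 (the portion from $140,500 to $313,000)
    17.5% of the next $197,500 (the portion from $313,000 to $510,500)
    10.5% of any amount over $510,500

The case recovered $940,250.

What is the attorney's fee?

First $38,500 at 43% = $16,555.00
Next $102,000 at 33.5% = $34,170.00
Next $172,500 at 26.5% = $45,712.50
Next $197,500 at 17.5% = $34,562.50
Remaining $429,750 at 10.5% = $45,123.75
Fee: $16,555.00 + $34,170.00 + $45,712.50 + $34,562.50 + $45,123.75 = $176,123.75

$176,123.75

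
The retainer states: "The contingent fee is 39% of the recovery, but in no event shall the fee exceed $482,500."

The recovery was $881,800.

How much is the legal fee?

39% of $881,800 = $343,902.00
That is under the $482,500 cap.

$343,902.00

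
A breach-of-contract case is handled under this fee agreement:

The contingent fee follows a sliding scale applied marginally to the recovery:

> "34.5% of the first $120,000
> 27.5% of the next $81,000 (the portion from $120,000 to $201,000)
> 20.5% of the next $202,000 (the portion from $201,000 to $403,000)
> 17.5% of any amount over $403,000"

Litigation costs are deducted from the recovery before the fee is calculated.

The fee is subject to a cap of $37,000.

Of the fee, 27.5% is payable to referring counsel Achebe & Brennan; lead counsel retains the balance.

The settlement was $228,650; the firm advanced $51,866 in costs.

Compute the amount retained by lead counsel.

$26,825.00

Fee base (net of costs): $228,650 − $51,866 = $176,784
First $120,000 at 34.5% = $41,400.00
Remaining $56,784 at 27.5% = $15,615.60
Fee: $41,400.00 + $15,615.60 = $57,015.60
$57,015.60 exceeds the $37,000 cap, so the fee is capped at $37,000.00.
Referral share: 27.5% of $37,000.00 = $10,175.00; lead counsel retains $37,000.00 − $10,175.00 = $26,825.00.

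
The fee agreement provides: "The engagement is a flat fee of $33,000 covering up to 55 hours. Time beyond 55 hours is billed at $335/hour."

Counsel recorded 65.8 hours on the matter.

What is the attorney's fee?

Flat fee: $33,000.00
Excess hours: 65.8 − 55 = 10.8
Overrun: 10.8 × $335 = $3,618.00
Total: $33,000.00 + $3,618.00 = $36,618.00

$36,618.00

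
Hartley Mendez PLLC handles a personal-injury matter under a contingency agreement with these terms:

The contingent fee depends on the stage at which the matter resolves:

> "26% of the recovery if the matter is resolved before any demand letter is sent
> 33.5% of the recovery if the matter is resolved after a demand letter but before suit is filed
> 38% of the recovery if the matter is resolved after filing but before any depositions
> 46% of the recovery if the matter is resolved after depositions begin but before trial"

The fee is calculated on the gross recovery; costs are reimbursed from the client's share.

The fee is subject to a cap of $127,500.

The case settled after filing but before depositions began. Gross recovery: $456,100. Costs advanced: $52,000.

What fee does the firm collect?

Fee base is the gross recovery, $456,100; costs are reimbursed separately.
The matter settled after filing but before depositions began, so the 38% rate applies.
$456,100 × 38% = $173,318.00
$173,318.00 exceeds the $127,500 cap, so the fee is capped at $127,500.00.

$127,500.00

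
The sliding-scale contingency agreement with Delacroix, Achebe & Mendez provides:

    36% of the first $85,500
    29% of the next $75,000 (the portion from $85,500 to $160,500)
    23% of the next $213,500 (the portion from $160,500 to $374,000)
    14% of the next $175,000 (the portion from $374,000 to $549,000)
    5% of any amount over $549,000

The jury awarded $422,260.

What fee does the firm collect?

$108,391.40

First $85,500 at 36% = $30,780.00
Next $75,000 at 29% = $21,750.00
Next $213,500 at 23% = $49,105.00
Remaining $48,260 at 14% = $6,756.40
Fee: $30,780.00 + $21,750.00 + $49,105.00 + $6,756.40 = $108,391.40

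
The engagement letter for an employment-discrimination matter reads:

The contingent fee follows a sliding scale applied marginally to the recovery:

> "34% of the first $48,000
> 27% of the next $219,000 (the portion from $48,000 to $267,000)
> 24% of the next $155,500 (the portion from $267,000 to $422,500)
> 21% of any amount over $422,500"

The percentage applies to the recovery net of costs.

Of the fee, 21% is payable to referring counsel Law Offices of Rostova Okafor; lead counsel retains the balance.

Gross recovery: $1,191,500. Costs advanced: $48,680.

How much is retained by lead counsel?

$208,589.39

Fee base (net of costs): $1,191,500 − $48,680 = $1,142,820
First $48,000 at 34% = $16,320.00
Next $219,000 at 27% = $59,130.00
Next $155,500 at 24% = $37,320.00
Remaining $720,320 at 21% = $151,267.20
Fee: $16,320.00 + $59,130.00 + $37,320.00 + $151,267.20 = $264,037.20
Referral share: 21% of $264,037.20 = $55,447.81; lead counsel retains $264,037.20 − $55,447.81 = $208,589.39.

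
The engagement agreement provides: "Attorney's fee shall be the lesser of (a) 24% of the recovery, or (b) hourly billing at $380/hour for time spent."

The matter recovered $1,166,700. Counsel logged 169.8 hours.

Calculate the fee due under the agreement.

$64,524.00

(a) 24% of $1,166,700 = $280,008.00
(b) 169.8 × $380 = $64,524.00
The lesser is (b): $64,524.00.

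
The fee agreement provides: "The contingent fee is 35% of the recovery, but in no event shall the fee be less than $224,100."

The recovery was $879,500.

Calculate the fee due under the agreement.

$307,825.00

35% of $879,500 = $307,825.00
That exceeds the $224,100 minimum.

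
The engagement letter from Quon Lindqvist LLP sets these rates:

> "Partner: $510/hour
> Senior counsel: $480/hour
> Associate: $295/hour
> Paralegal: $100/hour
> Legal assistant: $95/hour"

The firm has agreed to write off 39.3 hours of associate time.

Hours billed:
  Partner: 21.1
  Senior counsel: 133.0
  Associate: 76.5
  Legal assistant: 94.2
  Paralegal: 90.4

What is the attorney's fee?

Partner: 21.1 × $510 = $10,761.00
Senior counsel: 133.0 × $480 = $63,840.00
Associate: 76.5 × $295 = $22,567.50
Paralegal: 90.4 × $100 = $9,040.00
Legal assistant: 94.2 × $95 = $8,949.00
Subtotal: $115,157.50
Write-off: 39.3 × $295 = $11,593.50
Total: $115,157.50 − $11,593.50 = $103,564.00

$103,564.00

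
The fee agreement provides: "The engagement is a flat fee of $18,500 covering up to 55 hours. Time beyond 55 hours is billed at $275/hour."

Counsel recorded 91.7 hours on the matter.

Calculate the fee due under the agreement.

Flat fee: $18,500.00
Excess hours: 91.7 − 55 = 36.7
Overrun: 36.7 × $275 = $10,092.50
Total: $18,500.00 + $10,092.50 = $28,592.50

$28,592.50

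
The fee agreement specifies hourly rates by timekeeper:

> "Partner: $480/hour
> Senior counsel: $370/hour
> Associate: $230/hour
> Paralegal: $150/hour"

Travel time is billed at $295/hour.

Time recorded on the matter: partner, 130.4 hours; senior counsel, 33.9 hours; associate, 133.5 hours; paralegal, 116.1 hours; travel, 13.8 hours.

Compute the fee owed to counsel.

$127,326.00

Partner: 130.4 × $480 = $62,592.00
Senior counsel: 33.9 × $370 = $12,543.00
Associate: 133.5 × $230 = $30,705.00
Paralegal: 116.1 × $150 = $17,415.00
Subtotal: $62,592.00 + $12,543.00 + $30,705.00 + $17,415.00 = $123,255.00
Travel: 13.8 × $295 = $4,071.00
Total: $123,255.00 + $4,071.00 = $127,326.00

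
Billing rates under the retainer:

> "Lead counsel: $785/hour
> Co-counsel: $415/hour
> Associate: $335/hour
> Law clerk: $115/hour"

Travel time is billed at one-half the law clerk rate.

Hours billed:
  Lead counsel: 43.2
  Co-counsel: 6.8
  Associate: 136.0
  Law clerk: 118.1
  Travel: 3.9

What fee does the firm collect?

$96,099.75

Lead counsel: 43.2 × $785 = $33,912.00
Co-counsel: 6.8 × $415 = $2,822.00
Associate: 136.0 × $335 = $45,560.00
Law clerk: 118.1 × $115 = $13,581.50
Subtotal: $33,912.00 + $2,822.00 + $45,560.00 + $13,581.50 = $95,875.50
Travel: 3.9 × ($115 ÷ 2) = 3.9 × $57.50 = $224.25
Total: $95,875.50 + $224.25 = $96,099.75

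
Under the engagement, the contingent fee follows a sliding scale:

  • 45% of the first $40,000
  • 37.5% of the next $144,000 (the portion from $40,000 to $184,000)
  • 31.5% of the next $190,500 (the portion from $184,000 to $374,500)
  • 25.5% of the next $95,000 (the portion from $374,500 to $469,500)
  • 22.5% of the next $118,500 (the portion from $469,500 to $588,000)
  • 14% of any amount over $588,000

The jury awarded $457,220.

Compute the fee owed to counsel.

$153,101.10

First $40,000 at 45% = $18,000.00
Next $144,000 at 37.5% = $54,000.00
Next $190,500 at 31.5% = $60,007.50
Remaining $82,720 at 25.5% = $21,093.60
Fee: $18,000.00 + $54,000.00 + $60,007.50 + $21,093.60 = $153,101.10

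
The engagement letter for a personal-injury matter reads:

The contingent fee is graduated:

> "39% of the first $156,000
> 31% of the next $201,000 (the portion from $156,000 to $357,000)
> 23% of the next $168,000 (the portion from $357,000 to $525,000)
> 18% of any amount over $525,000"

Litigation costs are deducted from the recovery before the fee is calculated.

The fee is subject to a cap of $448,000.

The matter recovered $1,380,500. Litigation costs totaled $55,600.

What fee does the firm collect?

Fee base (net of costs): $1,380,500 − $55,600 = $1,324,900
First $156,000 at 39% = $60,840.00
Next $201,000 at 31% = $62,310.00
Next $168,000 at 23% = $38,640.00
Remaining $799,900 at 18% = $143,982.00
Fee: $60,840.00 + $62,310.00 + $38,640.00 + $143,982.00 = $305,772.00
$305,772.00 is under the $448,000 cap.

$305,772.00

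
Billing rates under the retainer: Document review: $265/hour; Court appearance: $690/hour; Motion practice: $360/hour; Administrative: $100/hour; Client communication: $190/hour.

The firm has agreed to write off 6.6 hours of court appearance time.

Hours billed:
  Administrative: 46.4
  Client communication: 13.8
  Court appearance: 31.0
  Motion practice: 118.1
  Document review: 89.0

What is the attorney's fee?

Document review: 89.0 × $265 = $23,585.00
Court appearance: 31.0 × $690 = $21,390.00
Motion practice: 118.1 × $360 = $42,516.00
Administrative: 46.4 × $100 = $4,640.00
Client communication: 13.8 × $190 = $2,622.00
Subtotal: $94,753.00
Write-off: 6.6 × $690 = $4,554.00
Total: $94,753.00 − $4,554.00 = $90,199.00

$90,199.00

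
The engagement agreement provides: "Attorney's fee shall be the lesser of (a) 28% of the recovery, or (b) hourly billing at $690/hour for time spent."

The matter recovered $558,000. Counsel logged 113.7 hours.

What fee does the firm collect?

$78,453.00

(a) 28% of $558,000 = $156,240.00
(b) 113.7 × $690 = $78,453.00
The lesser is (b): $78,453.00.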